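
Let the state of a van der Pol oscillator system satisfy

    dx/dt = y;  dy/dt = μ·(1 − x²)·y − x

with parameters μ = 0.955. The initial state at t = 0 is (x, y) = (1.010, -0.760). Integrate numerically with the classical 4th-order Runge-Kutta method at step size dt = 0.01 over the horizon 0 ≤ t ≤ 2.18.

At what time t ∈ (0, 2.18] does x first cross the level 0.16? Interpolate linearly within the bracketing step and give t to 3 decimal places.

t=0.000: state=(1.010, -0.760)
step 1 (dt=0.01): k1=(-0.760, -0.995), k2=(-0.765, -0.997), k3=(-0.765, -0.997), k4=(-0.770, -0.999); state += dt/6·(k1+2k2+2k3+k4)
t=0.010: state=(1.002, -0.770)
t=0.020: state=(0.995, -0.780)
t=0.030: state=(0.987, -0.790)
continuing one RK4 step at a time; state shown every 10 steps (Δt=0.1):
t=0.100: state=(0.929, -0.862)
t=0.200: state=(0.837, -0.969)
t=0.300: state=(0.735, -1.085)
t=0.400: state=(0.620, -1.212)
t=0.500: state=(0.492, -1.352)
t=0.600: state=(0.349, -1.507)
t=0.700: state=(0.190, -1.674)
t=0.710: state=(0.173, -1.692)
next step: t=0.720: state=(0.156, -1.709) — x has crossed 0.16
linear interpolation between t=0.710 (0.17333) and t=0.720 (0.15633) → t≈0.718

t = 0.718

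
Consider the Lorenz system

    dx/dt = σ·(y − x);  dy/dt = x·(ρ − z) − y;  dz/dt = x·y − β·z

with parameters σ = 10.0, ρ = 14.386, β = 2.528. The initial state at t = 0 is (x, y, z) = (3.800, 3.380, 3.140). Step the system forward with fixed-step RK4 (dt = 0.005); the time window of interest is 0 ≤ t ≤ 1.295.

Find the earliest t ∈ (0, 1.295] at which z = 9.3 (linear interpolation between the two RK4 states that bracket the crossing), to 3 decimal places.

t = 0.205

t=0.000: state=(3.800, 3.380, 3.140)
step 1 (dt=0.005): k1=(-4.200, 39.355, 4.906), k2=(-3.111, 39.092, 5.212), k3=(-3.145, 39.120, 5.217), k4=(-2.087, 38.884, 5.527); state += dt/6·(k1+2k2+2k3+k4)
t=0.005: state=(3.784, 3.576, 3.166)
t=0.010: state=(3.779, 3.769, 3.195)
t=0.015: state=(3.783, 3.961, 3.228)
continuing one RK4 step at a time; state shown every 10 steps (Δt=0.05):
t=0.050: state=(4.044, 5.295, 3.559)
t=0.100: state=(4.957, 7.300, 4.465)
t=0.150: state=(6.334, 9.440, 6.164)
t=0.200: state=(7.985, 11.371, 8.968)
next step: t=0.205: state=(8.154, 11.526, 9.315) — z has crossed 9.3
linear interpolation between t=0.200 (8.96840) and t=0.205 (9.31483) → t≈0.205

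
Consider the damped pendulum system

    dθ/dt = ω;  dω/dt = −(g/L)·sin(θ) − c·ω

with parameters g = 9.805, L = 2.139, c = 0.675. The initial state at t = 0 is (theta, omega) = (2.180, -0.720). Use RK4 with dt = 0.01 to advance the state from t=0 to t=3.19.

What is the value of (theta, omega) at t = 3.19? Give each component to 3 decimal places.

(theta, omega) = (0.614, 0.296)

t=0.000: state=(2.180, -0.720)
step 1 (dt=0.01): k1=(-0.720, -3.273), k2=(-0.736, -3.272), k3=(-0.736, -3.272), k4=(-0.753, -3.270); state += dt/6·(k1+2k2+2k3+k4)
t=0.010: state=(2.173, -0.753)
t=0.020: state=(2.165, -0.785)
t=0.030: state=(2.157, -0.818)
continuing one RK4 step at a time; state shown every 20 steps (Δt=0.2):
t=0.200: state=(1.971, -1.375)
t=0.400: state=(1.630, -2.031)
t=0.600: state=(1.163, -2.612)
t=0.800: state=(0.602, -2.935)
t=1.000: state=(0.019, -2.816)
t=1.200: state=(-0.494, -2.248)
t=1.400: state=(-0.863, -1.417)
t=1.600: state=(-1.057, -0.528)
t=1.800: state=(-1.079, 0.295)
t=2.000: state=(-0.948, 0.990)
t=2.200: state=(-0.695, 1.494)
t=2.400: state=(-0.367, 1.738)
t=2.600: state=(-0.020, 1.679)
t=2.800: state=(0.286, 1.346)
t=3.000: state=(0.506, 0.838)
t=3.190: state=(0.614, 0.296)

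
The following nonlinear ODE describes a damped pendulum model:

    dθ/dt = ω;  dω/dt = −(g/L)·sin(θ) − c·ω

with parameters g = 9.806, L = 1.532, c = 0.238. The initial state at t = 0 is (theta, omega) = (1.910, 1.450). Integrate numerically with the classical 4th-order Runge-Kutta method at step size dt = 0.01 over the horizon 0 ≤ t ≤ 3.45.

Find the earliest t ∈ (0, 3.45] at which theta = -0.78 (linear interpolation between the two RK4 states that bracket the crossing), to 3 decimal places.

t = 1.334

t=0.000: state=(1.910, 1.450)
step 1 (dt=0.01): k1=(1.450, -6.381), k2=(1.418, -6.358), k3=(1.418, -6.358), k4=(1.386, -6.335); state += dt/6·(k1+2k2+2k3+k4)
t=0.010: state=(1.924, 1.386)
t=0.020: state=(1.938, 1.323)
t=0.030: state=(1.951, 1.261)
continuing one RK4 step at a time; state shown every 20 steps (Δt=0.2):
t=0.200: state=(2.078, 0.255)
t=0.400: state=(2.018, -0.857)
t=0.600: state=(1.733, -1.999)
t=0.800: state=(1.218, -3.138)
t=1.000: state=(0.501, -3.927)
t=1.200: state=(-0.295, -3.864)
t=1.330: state=(-0.766, -3.331)
next step: t=1.340: state=(-0.799, -3.278) — theta has crossed -0.78
linear interpolation between t=1.330 (-0.76630) and t=1.340 (-0.79934) → t≈1.334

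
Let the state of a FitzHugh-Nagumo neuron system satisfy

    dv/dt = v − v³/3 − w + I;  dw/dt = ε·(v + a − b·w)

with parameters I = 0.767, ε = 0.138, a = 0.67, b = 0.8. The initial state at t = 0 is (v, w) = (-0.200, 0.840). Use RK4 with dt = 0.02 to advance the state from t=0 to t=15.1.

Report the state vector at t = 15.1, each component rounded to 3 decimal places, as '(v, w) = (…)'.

(v, w) = (1.716, 0.912)

t=0.000: state=(-0.200, 0.840)
step 1 (dt=0.02): k1=(-0.270, -0.028), k2=(-0.273, -0.028), k3=(-0.273, -0.028), k4=(-0.275, -0.029); state += dt/6·(k1+2k2+2k3+k4)
t=0.020: state=(-0.205, 0.839)
t=0.040: state=(-0.211, 0.839)
t=0.060: state=(-0.217, 0.838)
continuing one RK4 step at a time; state shown every 25 steps (Δt=0.5):
t=0.500: state=(-0.367, 0.821)
t=1.000: state=(-0.608, 0.790)
t=1.500: state=(-0.911, 0.741)
t=2.000: state=(-1.210, 0.675)
t=2.500: state=(-1.417, 0.595)
t=3.000: state=(-1.513, 0.509)
t=3.500: state=(-1.532, 0.424)
t=4.000: state=(-1.512, 0.344)
t=4.500: state=(-1.473, 0.270)
t=5.000: state=(-1.425, 0.203)
t=5.500: state=(-1.371, 0.144)
t=6.000: state=(-1.314, 0.091)
t=6.500: state=(-1.253, 0.045)
t=7.000: state=(-1.188, 0.005)
t=7.500: state=(-1.120, -0.028)
t=8.000: state=(-1.045, -0.054)
t=8.500: state=(-0.963, -0.073)
t=9.000: state=(-0.869, -0.086)
t=9.500: state=(-0.757, -0.091)
t=10.000: state=(-0.619, -0.087)
t=10.500: state=(-0.435, -0.073)
t=11.000: state=(-0.171, -0.045)
t=11.500: state=(0.232, 0.003)
t=12.000: state=(0.822, 0.083)
t=12.500: state=(1.440, 0.200)
t=13.000: state=(1.771, 0.344)
t=13.500: state=(1.847, 0.493)
t=14.000: state=(1.828, 0.635)
t=14.500: state=(1.782, 0.767)
t=15.000: state=(1.727, 0.889)
t=15.100: state=(1.716, 0.912)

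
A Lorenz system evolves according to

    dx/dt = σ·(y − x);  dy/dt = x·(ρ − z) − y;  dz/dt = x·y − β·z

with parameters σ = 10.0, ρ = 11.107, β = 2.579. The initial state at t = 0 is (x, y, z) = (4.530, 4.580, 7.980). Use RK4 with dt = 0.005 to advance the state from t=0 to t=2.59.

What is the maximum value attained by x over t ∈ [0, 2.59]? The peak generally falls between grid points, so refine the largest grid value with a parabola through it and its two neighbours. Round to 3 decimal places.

t=0.000: state=(4.530, 4.580, 7.980)
step 1 (dt=0.005): k1=(0.500, 9.585, 0.167), k2=(0.727, 9.563, 0.280), k3=(0.721, 9.564, 0.282), k4=(0.942, 9.542, 0.397); state += dt/6·(k1+2k2+2k3+k4)
t=0.005: state=(4.534, 4.628, 7.981)
t=0.010: state=(4.539, 4.675, 7.984)
t=0.015: state=(4.547, 4.723, 7.988)
continuing one RK4 step at a time; state shown every 20 steps (Δt=0.1):
t=0.100: state=(4.903, 5.492, 8.258)
t=0.200: state=(5.551, 6.191, 9.101)
t=0.300: state=(6.059, 6.379, 10.300)
t=0.400: state=(6.121, 5.920, 11.304)
t=0.500: state=(5.703, 5.118, 11.619)
t=0.600: state=(5.070, 4.444, 11.227)
t=0.700: state=(4.540, 4.133, 10.465)
t=0.800: state=(4.282, 4.176, 9.680)
t=0.900: state=(4.319, 4.488, 9.109)
t=1.000: state=(4.596, 4.967, 8.893)
t=1.100: state=(5.021, 5.475, 9.094)
t=1.200: state=(5.451, 5.826, 9.657)
t=1.300: state=(5.717, 5.852, 10.364)
t=1.400: state=(5.701, 5.538, 10.894)
t=1.500: state=(5.427, 5.071, 11.021)
t=1.600: state=(5.051, 4.684, 10.755)
t=1.700: state=(4.742, 4.509, 10.278)
t=1.800: state=(4.603, 4.559, 9.795)
t=1.900: state=(4.650, 4.783, 9.465)
t=2.000: state=(4.848, 5.098, 9.381)
t=2.100: state=(5.120, 5.398, 9.562)
t=2.200: state=(5.367, 5.566, 9.936)
t=2.300: state=(5.491, 5.531, 10.348)
t=2.400: state=(5.445, 5.319, 10.620)
t=2.500: state=(5.264, 5.043, 10.650)
t=2.590: state=(5.060, 4.843, 10.487)
largest grid value and its neighbours: x(0.355)=6.15876, x(0.360)=6.15998, x(0.365)=6.15984
parabola through these three points peaks at t≈0.362 with x≈6.16008

max x = 6.160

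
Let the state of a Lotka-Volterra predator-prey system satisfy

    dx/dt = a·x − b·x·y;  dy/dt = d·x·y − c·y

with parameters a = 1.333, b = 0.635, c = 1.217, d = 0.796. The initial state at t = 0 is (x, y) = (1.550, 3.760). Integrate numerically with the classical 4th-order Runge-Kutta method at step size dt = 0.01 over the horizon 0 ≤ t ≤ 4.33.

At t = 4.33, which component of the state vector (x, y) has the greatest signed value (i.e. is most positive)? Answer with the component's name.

t=0.000: state=(1.550, 3.760)
step 1 (dt=0.01): k1=(-1.635, 0.063), k2=(-1.626, 0.039), k3=(-1.626, 0.039), k4=(-1.618, 0.014); state += dt/6·(k1+2k2+2k3+k4)
t=0.010: state=(1.534, 3.760)
t=0.020: state=(1.518, 3.760)
t=0.030: state=(1.502, 3.760)
continuing one RK4 step at a time; state shown every 20 steps (Δt=0.2):
t=0.200: state=(1.259, 3.683)
t=0.400: state=(1.043, 3.464)
t=0.600: state=(0.893, 3.166)
t=0.800: state=(0.796, 2.838)
t=1.000: state=(0.740, 2.513)
t=1.200: state=(0.716, 2.211)
t=1.400: state=(0.719, 1.943)
t=1.600: state=(0.744, 1.710)
t=1.800: state=(0.792, 1.515)
t=2.000: state=(0.862, 1.354)
t=2.200: state=(0.956, 1.227)
t=2.400: state=(1.074, 1.130)
t=2.600: state=(1.221, 1.063)
t=2.800: state=(1.396, 1.026)
t=3.000: state=(1.601, 1.021)
t=3.200: state=(1.833, 1.051)
t=3.400: state=(2.086, 1.126)
t=3.600: state=(2.342, 1.256)
t=3.800: state=(2.576, 1.457)
t=4.000: state=(2.747, 1.747)
t=4.200: state=(2.806, 2.134)
t=4.330: state=(2.764, 2.432)
compare at T: x=2.764, y=2.432

largest component: x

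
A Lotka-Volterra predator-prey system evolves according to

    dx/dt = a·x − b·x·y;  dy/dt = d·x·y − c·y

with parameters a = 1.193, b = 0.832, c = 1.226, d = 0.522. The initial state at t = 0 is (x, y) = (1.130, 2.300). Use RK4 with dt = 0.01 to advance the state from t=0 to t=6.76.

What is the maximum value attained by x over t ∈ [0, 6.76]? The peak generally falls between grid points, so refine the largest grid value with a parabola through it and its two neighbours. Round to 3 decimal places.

max x = 4.854

t=0.000: state=(1.130, 2.300)
step 1 (dt=0.01): k1=(-0.814, -1.463), k2=(-0.804, -1.463), k3=(-0.805, -1.463), k4=(-0.795, -1.463); state += dt/6·(k1+2k2+2k3+k4)
t=0.010: state=(1.122, 2.285)
t=0.020: state=(1.114, 2.271)
t=0.030: state=(1.106, 2.256)
continuing one RK4 step at a time; state shown every 25 steps (Δt=0.25):
t=0.250: state=(0.980, 1.941)
t=0.500: state=(0.913, 1.615)
t=0.750: state=(0.906, 1.338)
t=1.000: state=(0.947, 1.110)
t=1.250: state=(1.033, 0.930)
t=1.500: state=(1.165, 0.789)
t=1.750: state=(1.347, 0.684)
t=2.000: state=(1.588, 0.609)
t=2.250: state=(1.895, 0.562)
t=2.500: state=(2.277, 0.543)
t=2.750: state=(2.739, 0.554)
t=3.000: state=(3.275, 0.603)
t=3.250: state=(3.856, 0.707)
t=3.500: state=(4.407, 0.893)
t=3.750: state=(4.788, 1.201)
t=4.000: state=(4.803, 1.661)
t=4.250: state=(4.322, 2.229)
t=4.500: state=(3.465, 2.734)
t=4.750: state=(2.563, 2.978)
t=5.000: state=(1.862, 2.918)
t=5.250: state=(1.403, 2.651)
t=5.500: state=(1.129, 2.298)
t=5.750: state=(0.979, 1.939)
t=6.000: state=(0.913, 1.613)
t=6.250: state=(0.906, 1.336)
t=6.500: state=(0.947, 1.109)
t=6.750: state=(1.034, 0.929)
t=6.760: state=(1.038, 0.922)
largest grid value and its neighbours: x(3.880)=4.85368, x(3.890)=4.85382, x(3.900)=4.85319
parabola through these three points peaks at t≈3.887 with x≈4.85386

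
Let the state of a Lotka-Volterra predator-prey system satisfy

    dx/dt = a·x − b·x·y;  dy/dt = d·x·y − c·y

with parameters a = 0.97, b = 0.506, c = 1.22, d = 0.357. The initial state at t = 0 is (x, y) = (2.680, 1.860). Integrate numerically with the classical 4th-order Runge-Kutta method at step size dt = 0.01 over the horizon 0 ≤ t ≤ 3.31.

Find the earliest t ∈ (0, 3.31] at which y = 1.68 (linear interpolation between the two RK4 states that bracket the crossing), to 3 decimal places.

t = 0.405

t=0.000: state=(2.680, 1.860)
step 1 (dt=0.01): k1=(0.077, -0.490), k2=(0.081, -0.489), k3=(0.081, -0.489), k4=(0.084, -0.488); state += dt/6·(k1+2k2+2k3+k4)
t=0.010: state=(2.681, 1.855)
t=0.020: state=(2.682, 1.850)
t=0.030: state=(2.683, 1.845)
continuing one RK4 step at a time; state shown every 20 steps (Δt=0.2):
t=0.200: state=(2.709, 1.766)
t=0.400: state=(2.762, 1.682)
next step: t=0.410: state=(2.766, 1.678) — y has crossed 1.68
linear interpolation between t=0.400 (1.68195) and t=0.410 (1.67803) → t≈0.405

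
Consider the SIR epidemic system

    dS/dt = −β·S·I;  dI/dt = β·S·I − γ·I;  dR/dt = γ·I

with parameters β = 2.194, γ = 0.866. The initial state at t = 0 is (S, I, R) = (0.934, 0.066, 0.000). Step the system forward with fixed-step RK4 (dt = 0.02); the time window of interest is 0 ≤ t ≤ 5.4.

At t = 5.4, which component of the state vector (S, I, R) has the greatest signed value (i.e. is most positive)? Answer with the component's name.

largest component: R

t=0.000: state=(0.934, 0.066, 0.000)
step 1 (dt=0.02): k1=(-0.135, 0.078, 0.057), k2=(-0.137, 0.079, 0.058), k3=(-0.137, 0.079, 0.058), k4=(-0.138, 0.080, 0.059); state += dt/6·(k1+2k2+2k3+k4)
t=0.020: state=(0.931, 0.068, 0.001)
t=0.040: state=(0.928, 0.069, 0.002)
t=0.060: state=(0.926, 0.071, 0.004)
continuing one RK4 step at a time; state shown every 10 steps (Δt=0.2):
t=0.200: state=(0.904, 0.083, 0.013)
t=0.400: state=(0.868, 0.103, 0.029)
t=0.600: state=(0.826, 0.126, 0.049)
t=0.800: state=(0.777, 0.150, 0.073)
t=1.000: state=(0.723, 0.176, 0.101)
t=1.200: state=(0.666, 0.201, 0.133)
t=1.400: state=(0.607, 0.223, 0.170)
t=1.600: state=(0.548, 0.242, 0.210)
t=1.800: state=(0.491, 0.255, 0.254)
t=2.000: state=(0.438, 0.263, 0.299)
t=2.200: state=(0.390, 0.265, 0.344)
t=2.400: state=(0.348, 0.262, 0.390)
t=2.600: state=(0.310, 0.255, 0.435)
t=2.800: state=(0.278, 0.244, 0.478)
t=3.000: state=(0.251, 0.230, 0.519)
t=3.200: state=(0.227, 0.215, 0.558)
t=3.400: state=(0.208, 0.199, 0.594)
t=3.600: state=(0.191, 0.182, 0.627)
t=3.800: state=(0.177, 0.166, 0.657)
t=4.000: state=(0.165, 0.151, 0.684)
t=4.200: state=(0.155, 0.136, 0.709)
t=4.400: state=(0.146, 0.122, 0.731)
t=4.600: state=(0.139, 0.109, 0.751)
t=4.800: state=(0.133, 0.098, 0.769)
t=5.000: state=(0.128, 0.087, 0.785)
t=5.200: state=(0.123, 0.077, 0.800)
t=5.400: state=(0.119, 0.069, 0.812)
compare at T: S=0.119, I=0.069, R=0.812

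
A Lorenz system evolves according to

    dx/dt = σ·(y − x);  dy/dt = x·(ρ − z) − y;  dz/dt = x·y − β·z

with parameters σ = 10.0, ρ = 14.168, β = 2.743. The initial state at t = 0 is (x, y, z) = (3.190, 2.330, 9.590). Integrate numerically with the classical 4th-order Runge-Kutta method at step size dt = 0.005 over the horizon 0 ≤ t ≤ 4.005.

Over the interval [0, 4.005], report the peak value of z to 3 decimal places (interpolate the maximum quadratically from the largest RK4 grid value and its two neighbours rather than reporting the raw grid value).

max z = 17.468

t=0.000: state=(3.190, 2.330, 9.590)
step 1 (dt=0.005): k1=(-8.600, 12.274, -18.873), k2=(-8.078, 12.294, -18.696), k3=(-8.091, 12.299, -18.694), k4=(-7.581, 12.322, -18.517); state += dt/6·(k1+2k2+2k3+k4)
t=0.005: state=(3.150, 2.391, 9.497)
t=0.010: state=(3.114, 2.453, 9.405)
t=0.015: state=(3.083, 2.515, 9.315)
continuing one RK4 step at a time; state shown every 40 steps (Δt=0.2):
t=0.200: state=(4.112, 5.506, 7.592)
t=0.400: state=(7.868, 9.640, 12.067)
t=0.600: state=(7.546, 5.481, 17.408)
t=0.800: state=(3.908, 2.974, 13.106)
t=1.000: state=(3.799, 4.475, 9.562)
t=1.200: state=(6.217, 7.777, 10.382)
t=1.400: state=(8.006, 7.619, 15.665)
t=1.600: state=(5.445, 4.079, 14.840)
t=1.800: state=(4.193, 4.303, 11.316)
t=2.000: state=(5.512, 6.594, 10.568)
t=2.200: state=(7.417, 7.800, 13.928)
t=2.400: state=(6.343, 5.236, 15.165)
t=2.600: state=(4.771, 4.507, 12.543)
t=2.800: state=(5.286, 5.970, 11.171)
t=3.000: state=(6.812, 7.376, 12.998)
t=3.200: state=(6.662, 6.000, 14.798)
t=3.400: state=(5.301, 4.869, 13.276)
t=3.600: state=(5.289, 5.670, 11.791)
t=3.800: state=(6.378, 6.906, 12.611)
t=4.000: state=(6.667, 6.364, 14.264)
t=4.005: state=(6.652, 6.329, 14.280)
largest grid value and its neighbours: z(0.575)=17.46025, z(0.580)=17.46764, z(0.585)=17.46579
parabola through these three points peaks at t≈0.581 with z≈17.46805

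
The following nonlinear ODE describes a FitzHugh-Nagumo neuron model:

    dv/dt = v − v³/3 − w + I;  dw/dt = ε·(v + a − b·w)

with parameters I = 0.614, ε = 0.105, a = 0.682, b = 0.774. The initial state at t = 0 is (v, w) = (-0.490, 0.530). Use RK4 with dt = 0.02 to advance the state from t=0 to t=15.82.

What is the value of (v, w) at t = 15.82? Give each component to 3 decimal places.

t=0.000: state=(-0.490, 0.530)
step 1 (dt=0.02): k1=(-0.367, -0.023), k2=(-0.369, -0.023), k3=(-0.369, -0.023), k4=(-0.372, -0.024); state += dt/6·(k1+2k2+2k3+k4)
t=0.020: state=(-0.497, 0.530)
t=0.040: state=(-0.505, 0.529)
t=0.060: state=(-0.512, 0.529)
continuing one RK4 step at a time; state shown every 50 steps (Δt=1):
t=1.000: state=(-0.966, 0.485)
t=2.000: state=(-1.397, 0.394)
t=3.000: state=(-1.520, 0.283)
t=4.000: state=(-1.494, 0.177)
t=5.000: state=(-1.429, 0.085)
t=6.000: state=(-1.352, 0.007)
t=7.000: state=(-1.270, -0.057)
t=8.000: state=(-1.183, -0.108)
t=9.000: state=(-1.088, -0.145)
t=10.000: state=(-0.980, -0.169)
t=11.000: state=(-0.849, -0.180)
t=12.000: state=(-0.670, -0.174)
t=13.000: state=(-0.377, -0.146)
t=14.000: state=(0.248, -0.076)
t=15.000: state=(1.405, 0.082)
t=15.820: state=(1.828, 0.273)

(v, w) = (1.828, 0.273)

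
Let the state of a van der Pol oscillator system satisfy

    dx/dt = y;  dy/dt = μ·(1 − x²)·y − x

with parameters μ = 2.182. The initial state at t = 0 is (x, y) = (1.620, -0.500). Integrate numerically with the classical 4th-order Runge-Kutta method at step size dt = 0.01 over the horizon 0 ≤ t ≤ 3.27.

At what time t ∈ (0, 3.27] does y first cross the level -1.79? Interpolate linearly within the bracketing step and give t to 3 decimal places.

t = 1.493

t=0.000: state=(1.620, -0.500)
step 1 (dt=0.01): k1=(-0.500, 0.152), k2=(-0.499, 0.143), k3=(-0.499, 0.143), k4=(-0.499, 0.135); state += dt/6·(k1+2k2+2k3+k4)
t=0.010: state=(1.615, -0.499)
t=0.020: state=(1.610, -0.497)
t=0.030: state=(1.605, -0.496)
continuing one RK4 step at a time; state shown every 20 steps (Δt=0.2):
t=0.200: state=(1.521, -0.497)
t=0.400: state=(1.419, -0.532)
t=0.600: state=(1.306, -0.595)
t=0.800: state=(1.179, -0.691)
t=1.000: state=(1.027, -0.840)
t=1.200: state=(0.836, -1.081)
t=1.400: state=(0.583, -1.496)
t=1.490: state=(0.436, -1.779)
next step: t=1.500: state=(0.418, -1.815) — y has crossed -1.79
linear interpolation between t=1.490 (-1.77884) and t=1.500 (-1.81518) → t≈1.493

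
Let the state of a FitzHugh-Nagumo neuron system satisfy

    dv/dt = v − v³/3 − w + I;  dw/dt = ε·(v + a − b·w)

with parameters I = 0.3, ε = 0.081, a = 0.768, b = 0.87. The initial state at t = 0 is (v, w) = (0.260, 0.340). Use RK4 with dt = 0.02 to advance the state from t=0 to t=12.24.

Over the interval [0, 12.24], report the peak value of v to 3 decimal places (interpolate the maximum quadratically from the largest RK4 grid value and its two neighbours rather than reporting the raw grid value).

max v = 1.441

t=0.000: state=(0.260, 0.340)
step 1 (dt=0.02): k1=(0.214, 0.059), k2=(0.216, 0.059), k3=(0.216, 0.059), k4=(0.217, 0.060); state += dt/6·(k1+2k2+2k3+k4)
t=0.020: state=(0.264, 0.341)
t=0.040: state=(0.269, 0.342)
t=0.060: state=(0.273, 0.344)
continuing one RK4 step at a time; state shown every 25 steps (Δt=0.5):
t=0.500: state=(0.387, 0.372)
t=1.000: state=(0.558, 0.408)
t=1.500: state=(0.776, 0.451)
t=2.000: state=(1.014, 0.501)
t=2.500: state=(1.223, 0.559)
t=3.000: state=(1.361, 0.622)
t=3.500: state=(1.426, 0.687)
t=4.000: state=(1.441, 0.751)
t=4.500: state=(1.425, 0.813)
t=5.000: state=(1.392, 0.871)
t=5.500: state=(1.348, 0.926)
t=6.000: state=(1.298, 0.977)
t=6.500: state=(1.241, 1.024)
t=7.000: state=(1.177, 1.068)
t=7.500: state=(1.106, 1.107)
t=8.000: state=(1.024, 1.141)
t=8.500: state=(0.929, 1.171)
t=9.000: state=(0.812, 1.196)
t=9.500: state=(0.661, 1.215)
t=10.000: state=(0.451, 1.225)
t=10.500: state=(0.133, 1.226)
t=11.000: state=(-0.375, 1.210)
t=11.500: state=(-1.105, 1.169)
t=12.000: state=(-1.721, 1.102)
t=12.240: state=(-1.871, 1.063)
largest grid value and its neighbours: v(3.920)=1.44109, v(3.940)=1.44112, v(3.960)=1.44110
parabola through these three points peaks at t≈3.942 with v≈1.44112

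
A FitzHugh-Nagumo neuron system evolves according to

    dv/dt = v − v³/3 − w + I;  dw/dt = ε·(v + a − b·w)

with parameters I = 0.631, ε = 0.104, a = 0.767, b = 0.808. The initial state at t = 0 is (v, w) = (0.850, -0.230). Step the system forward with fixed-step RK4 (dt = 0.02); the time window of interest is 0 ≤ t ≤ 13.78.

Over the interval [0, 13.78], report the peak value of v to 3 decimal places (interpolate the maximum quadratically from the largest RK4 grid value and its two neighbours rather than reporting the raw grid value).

t=0.000: state=(0.850, -0.230)
step 1 (dt=0.02): k1=(1.506, 0.187), k2=(1.508, 0.189), k3=(1.508, 0.189), k4=(1.510, 0.190); state += dt/6·(k1+2k2+2k3+k4)
t=0.020: state=(0.880, -0.226)
t=0.040: state=(0.910, -0.222)
t=0.060: state=(0.941, -0.218)
continuing one RK4 step at a time; state shown every 25 steps (Δt=0.5):
t=0.500: state=(1.539, -0.120)
t=1.000: state=(1.869, 0.013)
t=1.500: state=(1.933, 0.149)
t=2.000: state=(1.913, 0.280)
t=2.500: state=(1.872, 0.404)
t=3.000: state=(1.827, 0.520)
t=3.500: state=(1.779, 0.630)
t=4.000: state=(1.730, 0.732)
t=4.500: state=(1.681, 0.828)
t=5.000: state=(1.631, 0.917)
t=5.500: state=(1.580, 1.000)
t=6.000: state=(1.527, 1.077)
t=6.500: state=(1.473, 1.149)
t=7.000: state=(1.417, 1.214)
t=7.500: state=(1.358, 1.274)
t=8.000: state=(1.297, 1.328)
t=8.500: state=(1.231, 1.377)
t=9.000: state=(1.160, 1.420)
t=9.500: state=(1.081, 1.458)
t=10.000: state=(0.992, 1.490)
t=10.500: state=(0.887, 1.515)
t=11.000: state=(0.758, 1.534)
t=11.500: state=(0.590, 1.544)
t=12.000: state=(0.352, 1.544)
t=12.500: state=(-0.011, 1.529)
t=13.000: state=(-0.583, 1.491)
t=13.500: state=(-1.307, 1.421)
t=13.780: state=(-1.630, 1.367)
largest grid value and its neighbours: v(1.500)=1.93297, v(1.520)=1.93307, v(1.540)=1.93305
parabola through these three points peaks at t≈1.528 with v≈1.93307

max v = 1.933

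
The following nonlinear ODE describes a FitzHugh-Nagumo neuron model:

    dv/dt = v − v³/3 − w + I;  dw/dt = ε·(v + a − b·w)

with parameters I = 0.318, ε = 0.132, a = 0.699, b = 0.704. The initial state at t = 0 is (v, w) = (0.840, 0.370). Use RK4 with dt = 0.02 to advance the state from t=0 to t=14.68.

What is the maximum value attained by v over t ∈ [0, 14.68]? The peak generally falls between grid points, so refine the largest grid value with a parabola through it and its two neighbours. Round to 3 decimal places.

max v = 1.444

t=0.000: state=(0.840, 0.370)
step 1 (dt=0.02): k1=(0.590, 0.169), k2=(0.590, 0.169), k3=(0.590, 0.169), k4=(0.590, 0.170); state += dt/6·(k1+2k2+2k3+k4)
t=0.020: state=(0.852, 0.373)
t=0.040: state=(0.864, 0.377)
t=0.060: state=(0.875, 0.380)
continuing one RK4 step at a time; state shown every 25 steps (Δt=0.5):
t=0.500: state=(1.122, 0.462)
t=1.000: state=(1.326, 0.565)
t=1.500: state=(1.425, 0.674)
t=2.000: state=(1.443, 0.781)
t=2.500: state=(1.413, 0.883)
t=3.000: state=(1.355, 0.978)
t=3.500: state=(1.280, 1.063)
t=4.000: state=(1.191, 1.140)
t=4.500: state=(1.085, 1.207)
t=5.000: state=(0.959, 1.263)
t=5.500: state=(0.801, 1.308)
t=6.000: state=(0.589, 1.338)
t=6.500: state=(0.281, 1.351)
t=7.000: state=(-0.206, 1.339)
t=7.500: state=(-0.941, 1.287)
t=8.000: state=(-1.651, 1.188)
t=8.500: state=(-1.942, 1.061)
t=9.000: state=(-1.986, 0.931)
t=9.500: state=(-1.962, 0.806)
t=10.000: state=(-1.924, 0.689)
t=10.500: state=(-1.884, 0.580)
t=11.000: state=(-1.843, 0.479)
t=11.500: state=(-1.802, 0.385)
t=12.000: state=(-1.761, 0.297)
t=12.500: state=(-1.721, 0.217)
t=13.000: state=(-1.682, 0.142)
t=13.500: state=(-1.642, 0.074)
t=14.000: state=(-1.603, 0.011)
t=14.500: state=(-1.565, -0.047)
t=14.680: state=(-1.551, -0.066)
largest grid value and its neighbours: v(1.880)=1.44392, v(1.900)=1.44393, v(1.920)=1.44385
parabola through these three points peaks at t≈1.891 with v≈1.44394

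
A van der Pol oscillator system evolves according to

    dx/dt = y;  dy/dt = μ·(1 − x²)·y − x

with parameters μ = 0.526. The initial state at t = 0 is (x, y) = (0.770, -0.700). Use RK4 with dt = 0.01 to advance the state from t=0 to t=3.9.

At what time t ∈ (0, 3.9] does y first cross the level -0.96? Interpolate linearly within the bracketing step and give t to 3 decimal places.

t = 0.287

t=0.000: state=(0.770, -0.700)
step 1 (dt=0.01): k1=(-0.700, -0.920), k2=(-0.705, -0.919), k3=(-0.705, -0.919), k4=(-0.709, -0.919); state += dt/6·(k1+2k2+2k3+k4)
t=0.010: state=(0.763, -0.709)
t=0.020: state=(0.756, -0.718)
t=0.030: state=(0.749, -0.728)
continuing one RK4 step at a time; state shown every 20 steps (Δt=0.2):
t=0.200: state=(0.612, -0.882)
t=0.280: state=(0.538, -0.954)
next step: t=0.290: state=(0.529, -0.963) — y has crossed -0.96
linear interpolation between t=0.280 (-0.95400) and t=0.290 (-0.96295) → t≈0.287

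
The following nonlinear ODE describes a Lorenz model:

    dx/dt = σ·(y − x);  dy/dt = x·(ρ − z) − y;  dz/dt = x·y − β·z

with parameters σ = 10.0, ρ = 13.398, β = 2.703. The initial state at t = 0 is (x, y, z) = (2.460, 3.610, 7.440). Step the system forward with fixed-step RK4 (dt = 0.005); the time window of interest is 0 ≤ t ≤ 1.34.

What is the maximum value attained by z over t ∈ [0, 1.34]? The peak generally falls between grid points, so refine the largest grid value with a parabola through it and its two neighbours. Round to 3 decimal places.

max z = 16.605

t=0.000: state=(2.460, 3.610, 7.440)
step 1 (dt=0.005): k1=(11.500, 11.047, -11.230), k2=(11.489, 11.260, -10.981), k3=(11.494, 11.258, -10.982), k4=(11.488, 11.471, -10.732); state += dt/6·(k1+2k2+2k3+k4)
t=0.005: state=(2.517, 3.666, 7.385)
t=0.010: state=(2.575, 3.725, 7.333)
t=0.015: state=(2.632, 3.785, 7.283)
continuing one RK4 step at a time; state shown every 10 steps (Δt=0.05):
t=0.050: state=(3.046, 4.267, 7.007)
t=0.100: state=(3.703, 5.125, 6.864)
t=0.150: state=(4.478, 6.161, 7.078)
t=0.200: state=(5.382, 7.305, 7.742)
t=0.250: state=(6.379, 8.407, 8.937)
t=0.300: state=(7.363, 9.208, 10.664)
t=0.350: state=(8.154, 9.401, 12.731)
t=0.400: state=(8.541, 8.791, 14.715)
t=0.450: state=(8.380, 7.498, 16.107)
t=0.500: state=(7.701, 5.937, 16.604)
t=0.550: state=(6.702, 4.558, 16.264)
t=0.600: state=(5.638, 3.596, 15.371)
t=0.650: state=(4.709, 3.063, 14.222)
t=0.700: state=(4.010, 2.865, 13.020)
t=0.750: state=(3.560, 2.899, 11.878)
t=0.800: state=(3.338, 3.100, 10.856)
t=0.850: state=(3.311, 3.432, 9.988)
t=0.900: state=(3.451, 3.884, 9.301)
t=0.950: state=(3.740, 4.457, 8.825)
t=1.000: state=(4.165, 5.146, 8.596)
t=1.050: state=(4.716, 5.932, 8.661)
t=1.100: state=(5.371, 6.762, 9.068)
t=1.150: state=(6.088, 7.539, 9.847)
t=1.200: state=(6.791, 8.115, 10.975)
t=1.250: state=(7.370, 8.322, 12.331)
t=1.300: state=(7.703, 8.052, 13.682)
t=1.340: state=(7.730, 7.508, 14.566)
largest grid value and its neighbours: z(0.495)=16.59530, z(0.500)=16.60385, z(0.505)=16.60382
parabola through these three points peaks at t≈0.502 with z≈16.60490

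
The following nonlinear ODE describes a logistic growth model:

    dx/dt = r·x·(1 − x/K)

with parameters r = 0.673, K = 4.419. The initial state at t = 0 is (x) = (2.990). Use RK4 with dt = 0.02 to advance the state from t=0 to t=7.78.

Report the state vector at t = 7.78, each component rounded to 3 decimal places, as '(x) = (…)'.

(x) = (4.408)

t=0.000: state=(2.990)
step 1 (dt=0.02): k1=(0.651), k2=(0.649), k3=(0.649), k4=(0.648); state += dt/6·(k1+2k2+2k3+k4)
t=0.020: state=(3.003)
t=0.040: state=(3.016)
t=0.060: state=(3.029)
continuing one RK4 step at a time; state shown every 25 steps (Δt=0.5):
t=0.500: state=(3.294)
t=1.000: state=(3.553)
t=1.500: state=(3.764)
t=2.000: state=(3.930)
t=2.500: state=(4.058)
t=3.000: state=(4.155)
t=3.500: state=(4.227)
t=4.000: state=(4.280)
t=4.500: state=(4.319)
t=5.000: state=(4.347)
t=5.500: state=(4.367)
t=6.000: state=(4.382)
t=6.500: state=(4.393)
t=7.000: state=(4.400)
t=7.500: state=(4.405)
t=7.780: state=(4.408)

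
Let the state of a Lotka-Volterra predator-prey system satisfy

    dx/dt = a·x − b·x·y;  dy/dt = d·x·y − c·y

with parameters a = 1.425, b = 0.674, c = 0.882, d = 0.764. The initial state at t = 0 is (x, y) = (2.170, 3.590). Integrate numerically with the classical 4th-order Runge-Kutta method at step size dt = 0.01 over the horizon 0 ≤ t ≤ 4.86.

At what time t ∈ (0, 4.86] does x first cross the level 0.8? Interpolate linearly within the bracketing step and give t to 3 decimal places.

t = 0.738

t=0.000: state=(2.170, 3.590)
step 1 (dt=0.01): k1=(-2.158, 2.785), k2=(-2.168, 2.767), k3=(-2.168, 2.766), k4=(-2.177, 2.747); state += dt/6·(k1+2k2+2k3+k4)
t=0.010: state=(2.148, 3.618)
t=0.020: state=(2.126, 3.645)
t=0.030: state=(2.104, 3.672)
continuing one RK4 step at a time; state shown every 20 steps (Δt=0.2):
t=0.200: state=(1.720, 4.052)
t=0.400: state=(1.301, 4.275)
t=0.600: state=(0.971, 4.257)
t=0.730: state=(0.809, 4.146)
next step: t=0.740: state=(0.798, 4.134) — x has crossed 0.8
linear interpolation between t=0.730 (0.80852) and t=0.740 (0.79755) → t≈0.738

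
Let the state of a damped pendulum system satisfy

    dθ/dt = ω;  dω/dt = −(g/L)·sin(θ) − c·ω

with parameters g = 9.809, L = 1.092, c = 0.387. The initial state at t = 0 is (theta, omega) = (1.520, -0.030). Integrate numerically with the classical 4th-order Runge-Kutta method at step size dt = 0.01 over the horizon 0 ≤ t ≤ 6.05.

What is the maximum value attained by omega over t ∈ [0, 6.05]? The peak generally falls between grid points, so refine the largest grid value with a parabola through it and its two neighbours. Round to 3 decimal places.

t=0.000: state=(1.520, -0.030)
step 1 (dt=0.01): k1=(-0.030, -8.959), k2=(-0.075, -8.942), k3=(-0.075, -8.942), k4=(-0.119, -8.924); state += dt/6·(k1+2k2+2k3+k4)
t=0.010: state=(1.519, -0.119)
t=0.020: state=(1.518, -0.208)
t=0.030: state=(1.515, -0.297)
continuing one RK4 step at a time; state shown every 20 steps (Δt=0.2):
t=0.200: state=(1.340, -1.743)
t=0.400: state=(0.842, -3.147)
t=0.600: state=(0.137, -3.716)
t=0.800: state=(-0.560, -3.058)
t=1.000: state=(-1.031, -1.574)
t=1.200: state=(-1.177, 0.108)
t=1.400: state=(-0.997, 1.647)
t=1.600: state=(-0.548, 2.739)
t=1.800: state=(0.040, 2.963)
t=2.000: state=(0.571, 2.202)
t=2.200: state=(0.882, 0.864)
t=2.400: state=(0.910, -0.576)
t=2.600: state=(0.668, -1.779)
t=2.800: state=(0.237, -2.408)
t=3.000: state=(-0.240, -2.215)
t=3.200: state=(-0.602, -1.320)
t=3.400: state=(-0.747, -0.115)
t=3.600: state=(-0.652, 1.031)
t=3.800: state=(-0.360, 1.805)
t=4.000: state=(0.028, 1.955)
t=4.200: state=(0.377, 1.444)
t=4.400: state=(0.578, 0.518)
t=4.600: state=(0.579, -0.490)
t=4.800: state=(0.396, -1.281)
t=5.000: state=(0.098, -1.613)
t=5.200: state=(-0.211, -1.385)
t=5.400: state=(-0.427, -0.720)
t=5.600: state=(-0.488, 0.119)
t=5.800: state=(-0.386, 0.859)
t=6.000: state=(-0.166, 1.274)
t=6.050: state=(-0.101, 1.309)
largest grid value and its neighbours: omega(1.730)=3.00367, omega(1.740)=3.00588, omega(1.750)=3.00541
parabola through these three points peaks at t≈1.743 with omega≈3.00602

max omega = 3.006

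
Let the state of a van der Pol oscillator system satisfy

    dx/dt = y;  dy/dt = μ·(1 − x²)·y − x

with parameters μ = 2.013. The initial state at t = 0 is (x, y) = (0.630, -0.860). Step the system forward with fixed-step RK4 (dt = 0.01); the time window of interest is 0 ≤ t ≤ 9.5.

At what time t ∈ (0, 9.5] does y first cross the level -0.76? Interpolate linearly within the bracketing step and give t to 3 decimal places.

t = 1.200

t=0.000: state=(0.630, -0.860)
step 1 (dt=0.01): k1=(-0.860, -1.674), k2=(-0.868, -1.689), k3=(-0.868, -1.690), k4=(-0.877, -1.705); state += dt/6·(k1+2k2+2k3+k4)
t=0.010: state=(0.621, -0.877)
t=0.020: state=(0.612, -0.894)
t=0.030: state=(0.603, -0.912)
continuing one RK4 step at a time; state shown every 50 steps (Δt=0.5):
t=0.500: state=(-0.105, -2.333)
t=1.000: state=(-1.573, -2.262)
t=1.190: state=(-1.857, -0.816)
next step: t=1.200: state=(-1.865, -0.759) — y has crossed -0.76
linear interpolation between t=1.190 (-0.81627) and t=1.200 (-0.75861) → t≈1.200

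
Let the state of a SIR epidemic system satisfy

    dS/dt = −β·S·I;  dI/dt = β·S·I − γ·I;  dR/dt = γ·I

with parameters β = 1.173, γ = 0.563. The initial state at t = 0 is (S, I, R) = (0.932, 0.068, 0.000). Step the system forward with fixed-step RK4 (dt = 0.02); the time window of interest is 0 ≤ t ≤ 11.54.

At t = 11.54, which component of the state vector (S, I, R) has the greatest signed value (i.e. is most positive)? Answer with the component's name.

largest component: R

t=0.000: state=(0.932, 0.068, 0.000)
step 1 (dt=0.02): k1=(-0.074, 0.036, 0.038), k2=(-0.075, 0.036, 0.038), k3=(-0.075, 0.036, 0.038), k4=(-0.075, 0.036, 0.039); state += dt/6·(k1+2k2+2k3+k4)
t=0.020: state=(0.931, 0.069, 0.001)
t=0.040: state=(0.929, 0.069, 0.002)
t=0.060: state=(0.927, 0.070, 0.002)
continuing one RK4 step at a time; state shown every 25 steps (Δt=0.5):
t=0.500: state=(0.891, 0.088, 0.022)
t=1.000: state=(0.841, 0.110, 0.050)
t=1.500: state=(0.783, 0.134, 0.084)
t=2.000: state=(0.719, 0.157, 0.125)
t=2.500: state=(0.652, 0.177, 0.172)
t=3.000: state=(0.585, 0.191, 0.224)
t=3.500: state=(0.521, 0.200, 0.279)
t=4.000: state=(0.463, 0.201, 0.335)
t=4.500: state=(0.412, 0.196, 0.392)
t=5.000: state=(0.368, 0.186, 0.445)
t=5.500: state=(0.332, 0.172, 0.496)
t=6.000: state=(0.301, 0.157, 0.542)
t=6.500: state=(0.276, 0.140, 0.584)
t=7.000: state=(0.256, 0.123, 0.621)
t=7.500: state=(0.239, 0.108, 0.654)
t=8.000: state=(0.225, 0.093, 0.682)
t=8.500: state=(0.214, 0.080, 0.706)
t=9.000: state=(0.205, 0.068, 0.727)
t=9.500: state=(0.198, 0.058, 0.745)
t=10.000: state=(0.191, 0.049, 0.760)
t=10.500: state=(0.186, 0.041, 0.772)
t=11.000: state=(0.182, 0.035, 0.783)
t=11.500: state=(0.179, 0.029, 0.792)
t=11.540: state=(0.179, 0.029, 0.793)
compare at T: S=0.179, I=0.029, R=0.793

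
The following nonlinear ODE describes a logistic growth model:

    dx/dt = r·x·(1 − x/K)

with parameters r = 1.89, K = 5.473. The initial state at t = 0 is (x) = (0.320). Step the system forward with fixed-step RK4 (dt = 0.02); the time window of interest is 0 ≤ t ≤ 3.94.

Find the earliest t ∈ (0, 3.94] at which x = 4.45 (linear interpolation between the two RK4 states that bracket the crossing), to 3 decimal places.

t = 2.248

t=0.000: state=(0.320)
step 1 (dt=0.02): k1=(0.569), k2=(0.579), k3=(0.579), k4=(0.589); state += dt/6·(k1+2k2+2k3+k4)
t=0.020: state=(0.332)
t=0.040: state=(0.344)
t=0.060: state=(0.356)
continuing one RK4 step at a time; state shown every 10 steps (Δt=0.2):
t=0.200: state=(0.455)
t=0.400: state=(0.639)
t=0.600: state=(0.885)
t=0.800: state=(1.203)
t=1.000: state=(1.594)
t=1.200: state=(2.052)
t=1.400: state=(2.555)
t=1.600: state=(3.070)
t=1.800: state=(3.562)
t=2.000: state=(4.002)
t=2.200: state=(4.372)
t=2.240: state=(4.437)
next step: t=2.260: state=(4.468) — x has crossed 4.45
linear interpolation between t=2.240 (4.43698) and t=2.260 (4.46836) → t≈2.248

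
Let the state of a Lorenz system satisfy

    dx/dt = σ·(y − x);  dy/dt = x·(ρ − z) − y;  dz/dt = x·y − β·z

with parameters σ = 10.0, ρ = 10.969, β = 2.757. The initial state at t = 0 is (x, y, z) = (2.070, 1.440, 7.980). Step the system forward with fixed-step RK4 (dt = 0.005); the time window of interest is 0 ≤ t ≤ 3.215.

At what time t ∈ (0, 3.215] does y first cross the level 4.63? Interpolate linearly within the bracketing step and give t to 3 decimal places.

t=0.000: state=(2.070, 1.440, 7.980)
step 1 (dt=0.005): k1=(-6.300, 4.747, -19.020), k2=(-6.024, 4.786, -18.887), k3=(-6.030, 4.787, -18.887), k4=(-5.759, 4.826, -18.754); state += dt/6·(k1+2k2+2k3+k4)
t=0.005: state=(2.040, 1.464, 7.886)
t=0.010: state=(2.012, 1.488, 7.792)
t=0.015: state=(1.987, 1.513, 7.701)
continuing one RK4 step at a time; state shown every 40 steps (Δt=0.2):
t=0.200: state=(2.236, 2.819, 5.241)
t=0.335: state=(3.416, 4.595, 4.794)
next step: t=0.340: state=(3.475, 4.678, 4.808) — y has crossed 4.63
linear interpolation between t=0.335 (4.59509) and t=0.340 (4.67817) → t≈0.337

t = 0.337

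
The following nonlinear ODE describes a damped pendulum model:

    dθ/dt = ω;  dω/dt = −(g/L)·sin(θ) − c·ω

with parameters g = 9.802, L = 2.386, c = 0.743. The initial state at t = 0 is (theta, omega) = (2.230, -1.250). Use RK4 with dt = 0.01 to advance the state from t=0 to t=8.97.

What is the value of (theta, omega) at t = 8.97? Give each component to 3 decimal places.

(theta, omega) = (-0.007, 0.141)

t=0.000: state=(2.230, -1.250)
step 1 (dt=0.01): k1=(-1.250, -2.319), k2=(-1.262, -2.326), k3=(-1.262, -2.326), k4=(-1.273, -2.333); state += dt/6·(k1+2k2+2k3+k4)
t=0.010: state=(2.217, -1.273)
t=0.020: state=(2.205, -1.297)
t=0.030: state=(2.191, -1.320)
continuing one RK4 step at a time; state shown every 50 steps (Δt=0.5):
t=0.500: state=(1.296, -2.477)
t=1.000: state=(-0.060, -2.576)
t=1.500: state=(-0.948, -0.829)
t=2.000: state=(-0.909, 0.869)
t=2.500: state=(-0.251, 1.533)
t=3.000: state=(0.390, 0.857)
t=3.500: state=(0.535, -0.251)
t=4.000: state=(0.230, -0.835)
t=4.500: state=(-0.158, -0.599)
t=5.000: state=(-0.302, 0.030)
t=5.500: state=(-0.167, 0.441)
t=6.000: state=(0.057, 0.381)
t=6.500: state=(0.167, 0.041)
t=7.000: state=(0.112, -0.226)
t=7.500: state=(-0.014, -0.233)
t=8.000: state=(-0.090, -0.055)
t=8.500: state=(-0.071, 0.111)
t=8.970: state=(-0.007, 0.141)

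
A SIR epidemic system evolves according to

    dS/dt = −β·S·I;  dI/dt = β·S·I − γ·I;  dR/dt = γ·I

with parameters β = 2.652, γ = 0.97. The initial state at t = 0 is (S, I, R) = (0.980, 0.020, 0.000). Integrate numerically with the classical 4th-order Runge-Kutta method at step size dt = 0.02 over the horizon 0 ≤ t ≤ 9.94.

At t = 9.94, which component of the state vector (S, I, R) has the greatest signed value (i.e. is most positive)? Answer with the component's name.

largest component: R

t=0.000: state=(0.980, 0.020, 0.000)
step 1 (dt=0.02): k1=(-0.052, 0.033, 0.019), k2=(-0.053, 0.033, 0.020), k3=(-0.053, 0.033, 0.020), k4=(-0.054, 0.034, 0.020); state += dt/6·(k1+2k2+2k3+k4)
t=0.020: state=(0.979, 0.021, 0.000)
t=0.040: state=(0.978, 0.021, 0.001)
t=0.060: state=(0.977, 0.022, 0.001)
continuing one RK4 step at a time; state shown every 25 steps (Δt=0.5):
t=0.500: state=(0.941, 0.044, 0.015)
t=1.000: state=(0.863, 0.090, 0.046)
t=1.500: state=(0.732, 0.161, 0.107)
t=2.000: state=(0.562, 0.235, 0.203)
t=2.500: state=(0.399, 0.272, 0.328)
t=3.000: state=(0.279, 0.262, 0.459)
t=3.500: state=(0.202, 0.221, 0.577)
t=4.000: state=(0.156, 0.172, 0.672)
t=4.500: state=(0.128, 0.128, 0.744)
t=5.000: state=(0.111, 0.092, 0.797)
t=5.500: state=(0.100, 0.065, 0.835)
t=6.000: state=(0.093, 0.045, 0.862)
t=6.500: state=(0.088, 0.032, 0.880)
t=7.000: state=(0.085, 0.022, 0.893)
t=7.500: state=(0.083, 0.015, 0.902)
t=8.000: state=(0.082, 0.010, 0.908)
t=8.500: state=(0.081, 0.007, 0.912)
t=9.000: state=(0.080, 0.005, 0.915)
t=9.500: state=(0.080, 0.003, 0.917)
t=9.940: state=(0.080, 0.002, 0.918)
compare at T: S=0.080, I=0.002, R=0.918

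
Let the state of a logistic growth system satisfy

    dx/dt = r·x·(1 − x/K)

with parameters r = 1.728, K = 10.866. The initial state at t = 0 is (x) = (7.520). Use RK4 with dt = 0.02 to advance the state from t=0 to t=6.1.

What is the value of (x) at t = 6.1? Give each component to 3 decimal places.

(x) = (10.866)

t=0.000: state=(7.520)
step 1 (dt=0.02): k1=(4.001), k2=(3.975), k3=(3.975), k4=(3.948); state += dt/6·(k1+2k2+2k3+k4)
t=0.020: state=(7.599)
t=0.040: state=(7.678)
t=0.060: state=(7.755)
continuing one RK4 step at a time; state shown every 10 steps (Δt=0.2):
t=0.200: state=(8.264)
t=0.400: state=(8.885)
t=0.600: state=(9.385)
t=0.800: state=(9.774)
t=1.000: state=(10.070)
t=1.200: state=(10.290)
t=1.400: state=(10.452)
t=1.600: state=(10.570)
t=1.800: state=(10.655)
t=2.000: state=(10.716)
t=2.200: state=(10.759)
t=2.400: state=(10.790)
t=2.600: state=(10.812)
t=2.800: state=(10.828)
t=3.000: state=(10.839)
t=3.200: state=(10.847)
t=3.400: state=(10.852)
t=3.600: state=(10.856)
t=3.800: state=(10.859)
t=4.000: state=(10.861)
t=4.200: state=(10.863)
t=4.400: state=(10.864)
t=4.600: state=(10.864)
t=4.800: state=(10.865)
t=5.000: state=(10.865)
t=5.200: state=(10.865)
t=5.400: state=(10.866)
t=5.600: state=(10.866)
t=5.800: state=(10.866)
t=6.000: state=(10.866)
t=6.100: state=(10.866)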